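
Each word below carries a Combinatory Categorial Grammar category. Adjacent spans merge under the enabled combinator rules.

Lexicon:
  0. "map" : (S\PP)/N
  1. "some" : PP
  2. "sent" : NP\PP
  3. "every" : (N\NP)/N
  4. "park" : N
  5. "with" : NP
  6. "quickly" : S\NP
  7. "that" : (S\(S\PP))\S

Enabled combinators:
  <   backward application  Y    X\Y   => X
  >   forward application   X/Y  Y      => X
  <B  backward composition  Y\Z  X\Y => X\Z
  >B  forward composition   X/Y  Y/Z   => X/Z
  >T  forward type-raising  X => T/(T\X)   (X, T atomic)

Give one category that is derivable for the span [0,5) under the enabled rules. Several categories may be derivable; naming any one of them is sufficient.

S\PP

[0,8] S   <
  [0,5] S\PP   >
    [0,1] "map" : (S\PP)/N
    [1,5] N   <
      [1,3] NP   <
        [1,2] "some" : PP
        [2,3] "sent" : NP\PP
      [3,5] N\NP   >
        [3,4] "every" : (N\NP)/N
        [4,5] "park" : N
  [5,8] S\(S\PP)   <
    [5,7] S   <
      [5,6] "with" : NP
      [6,7] "quickly" : S\NP
    [7,8] "that" : (S\(S\PP))\S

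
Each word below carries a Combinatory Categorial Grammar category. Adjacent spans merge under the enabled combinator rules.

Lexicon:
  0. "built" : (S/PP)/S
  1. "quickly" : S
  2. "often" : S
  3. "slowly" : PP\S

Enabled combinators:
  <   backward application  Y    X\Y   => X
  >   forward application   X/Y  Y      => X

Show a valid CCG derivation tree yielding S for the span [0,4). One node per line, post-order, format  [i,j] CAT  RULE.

[0,4] S   >
  [0,2] S/PP   >
    [0,1] "built" : (S/PP)/S
    [1,2] "quickly" : S
  [2,4] PP   <
    [2,3] "often" : S
    [3,4] "slowly" : PP\S

[0,1] (S/PP)/S  lex  "built"
[1,2] S  lex  "quickly"
[0,2] S/PP  >  k=1
[2,3] S  lex  "often"
[3,4] PP\S  lex  "slowly"
[2,4] PP  <  k=3
[0,4] S  >  k=2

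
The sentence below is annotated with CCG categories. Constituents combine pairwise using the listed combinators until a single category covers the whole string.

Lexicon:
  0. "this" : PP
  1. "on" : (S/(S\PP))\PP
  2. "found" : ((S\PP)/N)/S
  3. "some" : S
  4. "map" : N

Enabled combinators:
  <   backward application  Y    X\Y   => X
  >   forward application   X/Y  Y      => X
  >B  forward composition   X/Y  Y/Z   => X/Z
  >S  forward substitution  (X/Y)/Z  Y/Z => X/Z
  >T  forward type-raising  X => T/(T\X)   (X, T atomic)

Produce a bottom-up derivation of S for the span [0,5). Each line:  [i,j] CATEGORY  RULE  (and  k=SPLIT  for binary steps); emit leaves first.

[0,5] S   >
  [0,2] S/(S\PP)   <
    [0,1] "this" : PP
    [1,2] "on" : (S/(S\PP))\PP
  [2,5] S\PP   >
    [2,4] (S\PP)/N   >
      [2,3] "found" : ((S\PP)/N)/S
      [3,4] "some" : S
    [4,5] "map" : N

[0,1] PP  lex  "this"
[1,2] (S/(S\PP))\PP  lex  "on"
[0,2] S/(S\PP)  <  k=1
[2,3] ((S\PP)/N)/S  lex  "found"
[3,4] S  lex  "some"
[2,4] (S\PP)/N  >  k=3
[4,5] N  lex  "map"
[2,5] S\PP  >  k=4
[0,5] S  >  k=2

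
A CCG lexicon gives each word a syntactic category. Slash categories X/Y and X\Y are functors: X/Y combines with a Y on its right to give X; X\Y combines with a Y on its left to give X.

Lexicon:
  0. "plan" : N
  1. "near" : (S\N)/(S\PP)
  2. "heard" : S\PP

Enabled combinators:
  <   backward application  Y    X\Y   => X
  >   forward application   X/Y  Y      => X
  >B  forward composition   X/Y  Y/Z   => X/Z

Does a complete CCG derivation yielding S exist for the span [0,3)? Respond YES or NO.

YES

[0,3] S   <
  [0,1] "plan" : N
  [1,3] S\N   >
    [1,2] "near" : (S\N)/(S\PP)
    [2,3] "heard" : S\PP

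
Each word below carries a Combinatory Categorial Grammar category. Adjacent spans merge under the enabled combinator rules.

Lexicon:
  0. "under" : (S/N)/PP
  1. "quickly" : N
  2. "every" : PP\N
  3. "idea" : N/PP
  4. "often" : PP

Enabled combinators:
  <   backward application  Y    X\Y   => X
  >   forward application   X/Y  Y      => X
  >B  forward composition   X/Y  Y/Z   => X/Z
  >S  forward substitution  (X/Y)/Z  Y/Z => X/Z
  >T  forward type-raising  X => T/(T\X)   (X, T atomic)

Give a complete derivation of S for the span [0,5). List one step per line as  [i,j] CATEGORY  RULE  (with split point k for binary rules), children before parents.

[0,5] S   >
  [0,3] S/N   >
    [0,1] "under" : (S/N)/PP
    [1,3] PP   >
      [1,2] PP/(PP\N)   >T
        [1,2] "quickly" : N
      [2,3] "every" : PP\N
  [3,5] N   >
    [3,4] "idea" : N/PP
    [4,5] "often" : PP

[0,1] (S/N)/PP  lex  "under"
[1,2] N  lex  "quickly"
[1,2] PP/(PP\N)  >T
[2,3] PP\N  lex  "every"
[1,3] PP  >  k=2
[0,3] S/N  >  k=1
[3,4] N/PP  lex  "idea"
[4,5] PP  lex  "often"
[3,5] N  >  k=4
[0,5] S  >  k=3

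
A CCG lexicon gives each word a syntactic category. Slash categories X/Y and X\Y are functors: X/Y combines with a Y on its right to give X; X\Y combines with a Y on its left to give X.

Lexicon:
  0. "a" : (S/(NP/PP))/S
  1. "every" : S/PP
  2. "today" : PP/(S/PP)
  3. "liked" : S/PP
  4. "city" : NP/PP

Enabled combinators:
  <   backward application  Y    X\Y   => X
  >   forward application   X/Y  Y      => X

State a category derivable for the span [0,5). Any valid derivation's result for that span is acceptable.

[0,5] S   >
  [0,4] S/(NP/PP)   >
    [0,1] "a" : (S/(NP/PP))/S
    [1,4] S   >
      [1,2] "every" : S/PP
      [2,4] PP   >
        [2,3] "today" : PP/(S/PP)
        [3,4] "liked" : S/PP
  [4,5] "city" : NP/PP

S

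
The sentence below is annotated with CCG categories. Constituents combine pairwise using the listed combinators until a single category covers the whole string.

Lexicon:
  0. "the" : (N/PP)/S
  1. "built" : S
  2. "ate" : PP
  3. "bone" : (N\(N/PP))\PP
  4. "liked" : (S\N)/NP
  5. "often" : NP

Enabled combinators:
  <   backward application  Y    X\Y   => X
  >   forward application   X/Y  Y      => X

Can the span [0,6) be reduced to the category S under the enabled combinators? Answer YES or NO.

[0,6] S   <
  [0,4] N   <
    [0,2] N/PP   >
      [0,1] "the" : (N/PP)/S
      [1,2] "built" : S
    [2,4] N\(N/PP)   <
      [2,3] "ate" : PP
      [3,4] "bone" : (N\(N/PP))\PP
  [4,6] S\N   >
    [4,5] "liked" : (S\N)/NP
    [5,6] "often" : NP

YES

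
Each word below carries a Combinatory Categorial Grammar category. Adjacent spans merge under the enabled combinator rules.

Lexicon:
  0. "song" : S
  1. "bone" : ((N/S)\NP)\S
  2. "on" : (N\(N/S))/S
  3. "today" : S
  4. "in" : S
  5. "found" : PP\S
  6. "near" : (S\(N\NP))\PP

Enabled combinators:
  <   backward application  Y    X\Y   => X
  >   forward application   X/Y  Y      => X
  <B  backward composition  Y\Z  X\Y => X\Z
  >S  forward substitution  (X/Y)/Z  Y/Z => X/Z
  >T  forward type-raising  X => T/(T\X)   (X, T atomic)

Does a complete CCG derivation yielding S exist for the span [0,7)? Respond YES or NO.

[0,7] S   <
  [0,4] N\NP   <B
    [0,2] (N/S)\NP   <
      [0,1] "song" : S
      [1,2] "bone" : ((N/S)\NP)\S
    [2,4] N\(N/S)   >
      [2,3] "on" : (N\(N/S))/S
      [3,4] "today" : S
  [4,7] S\(N\NP)   <
    [4,6] PP   <
      [4,5] "in" : S
      [5,6] "found" : PP\S
    [6,7] "near" : (S\(N\NP))\PP

YES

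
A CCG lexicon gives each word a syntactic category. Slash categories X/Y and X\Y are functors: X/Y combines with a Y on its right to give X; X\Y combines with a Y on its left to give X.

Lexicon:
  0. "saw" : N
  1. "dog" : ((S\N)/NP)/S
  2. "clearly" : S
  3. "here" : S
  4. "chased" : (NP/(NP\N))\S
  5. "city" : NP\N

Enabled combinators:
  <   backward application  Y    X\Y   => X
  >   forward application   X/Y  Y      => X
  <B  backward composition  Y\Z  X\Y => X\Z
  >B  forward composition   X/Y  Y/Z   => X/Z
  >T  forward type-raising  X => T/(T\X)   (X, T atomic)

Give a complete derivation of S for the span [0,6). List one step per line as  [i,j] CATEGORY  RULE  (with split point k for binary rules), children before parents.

[0,6] S   >
  [0,1] S/(S\N)   >T
    [0,1] "saw" : N
  [1,6] S\N   >
    [1,3] (S\N)/NP   >
      [1,2] "dog" : ((S\N)/NP)/S
      [2,3] "clearly" : S
    [3,6] NP   >
      [3,5] NP/(NP\N)   <
        [3,4] "here" : S
        [4,5] "chased" : (NP/(NP\N))\S
      [5,6] "city" : NP\N

[0,1] N  lex  "saw"
[0,1] S/(S\N)  >T
[1,2] ((S\N)/NP)/S  lex  "dog"
[2,3] S  lex  "clearly"
[1,3] (S\N)/NP  >  k=2
[3,4] S  lex  "here"
[4,5] (NP/(NP\N))\S  lex  "chased"
[3,5] NP/(NP\N)  <  k=4
[5,6] NP\N  lex  "city"
[3,6] NP  >  k=5
[1,6] S\N  >  k=3
[0,6] S  >  k=1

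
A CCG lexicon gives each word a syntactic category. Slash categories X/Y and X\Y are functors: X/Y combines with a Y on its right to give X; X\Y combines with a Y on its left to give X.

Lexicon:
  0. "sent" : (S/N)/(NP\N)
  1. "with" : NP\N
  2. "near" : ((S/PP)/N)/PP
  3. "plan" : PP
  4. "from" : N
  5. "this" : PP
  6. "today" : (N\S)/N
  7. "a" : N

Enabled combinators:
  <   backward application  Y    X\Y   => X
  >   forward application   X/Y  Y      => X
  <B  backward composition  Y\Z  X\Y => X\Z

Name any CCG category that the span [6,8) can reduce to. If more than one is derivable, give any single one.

[0,8] S   >
  [0,2] S/N   >
    [0,1] "sent" : (S/N)/(NP\N)
    [1,2] "with" : NP\N
  [2,8] N   <
    [2,6] S   >
      [2,5] S/PP   >
        [2,4] (S/PP)/N   >
          [2,3] "near" : ((S/PP)/N)/PP
          [3,4] "plan" : PP
        [4,5] "from" : N
      [5,6] "this" : PP
    [6,8] N\S   >
      [6,7] "today" : (N\S)/N
      [7,8] "a" : N

N\S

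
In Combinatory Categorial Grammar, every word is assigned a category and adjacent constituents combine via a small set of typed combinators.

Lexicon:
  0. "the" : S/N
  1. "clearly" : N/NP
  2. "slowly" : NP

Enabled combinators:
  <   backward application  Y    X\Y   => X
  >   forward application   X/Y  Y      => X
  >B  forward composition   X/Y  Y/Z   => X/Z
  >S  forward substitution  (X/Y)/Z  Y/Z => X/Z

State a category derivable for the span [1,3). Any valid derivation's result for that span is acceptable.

N

[0,3] S   >
  [0,1] "the" : S/N
  [1,3] N   >
    [1,2] "clearly" : N/NP
    [2,3] "slowly" : NP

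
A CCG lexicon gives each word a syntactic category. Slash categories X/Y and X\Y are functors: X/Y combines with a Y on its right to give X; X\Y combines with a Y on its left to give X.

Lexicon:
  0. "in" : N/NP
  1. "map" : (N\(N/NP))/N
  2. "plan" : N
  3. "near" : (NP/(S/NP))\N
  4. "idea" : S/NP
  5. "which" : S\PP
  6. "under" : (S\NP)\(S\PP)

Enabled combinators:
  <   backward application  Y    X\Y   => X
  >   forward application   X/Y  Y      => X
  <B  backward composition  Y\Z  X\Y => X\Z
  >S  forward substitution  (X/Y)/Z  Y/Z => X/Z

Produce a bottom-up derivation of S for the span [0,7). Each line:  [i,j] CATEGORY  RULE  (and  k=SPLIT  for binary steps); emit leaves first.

[0,7] S   <
  [0,5] NP   >
    [0,4] NP/(S/NP)   <
      [0,3] N   <
        [0,1] "in" : N/NP
        [1,3] N\(N/NP)   >
          [1,2] "map" : (N\(N/NP))/N
          [2,3] "plan" : N
      [3,4] "near" : (NP/(S/NP))\N
    [4,5] "idea" : S/NP
  [5,7] S\NP   <
    [5,6] "which" : S\PP
    [6,7] "under" : (S\NP)\(S\PP)

[0,1] N/NP  lex  "in"
[1,2] (N\(N/NP))/N  lex  "map"
[2,3] N  lex  "plan"
[1,3] N\(N/NP)  >  k=2
[0,3] N  <  k=1
[3,4] (NP/(S/NP))\N  lex  "near"
[0,4] NP/(S/NP)  <  k=3
[4,5] S/NP  lex  "idea"
[0,5] NP  >  k=4
[5,6] S\PP  lex  "which"
[6,7] (S\NP)\(S\PP)  lex  "under"
[5,7] S\NP  <  k=6
[0,7] S  <  k=5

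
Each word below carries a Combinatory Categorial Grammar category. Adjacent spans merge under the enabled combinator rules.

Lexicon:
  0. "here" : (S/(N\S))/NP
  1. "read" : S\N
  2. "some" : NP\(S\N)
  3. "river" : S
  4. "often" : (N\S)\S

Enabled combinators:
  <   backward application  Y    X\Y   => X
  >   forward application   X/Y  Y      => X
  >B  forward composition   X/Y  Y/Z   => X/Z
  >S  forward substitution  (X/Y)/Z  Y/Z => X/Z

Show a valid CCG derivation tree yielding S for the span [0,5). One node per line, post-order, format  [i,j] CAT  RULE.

[0,1] (S/(N\S))/NP  lex  "here"
[1,2] S\N  lex  "read"
[2,3] NP\(S\N)  lex  "some"
[1,3] NP  <  k=2
[0,3] S/(N\S)  >  k=1
[3,4] S  lex  "river"
[4,5] (N\S)\S  lex  "often"
[3,5] N\S  <  k=4
[0,5] S  >  k=3

[0,5] S   >
  [0,3] S/(N\S)   >
    [0,1] "here" : (S/(N\S))/NP
    [1,3] NP   <
      [1,2] "read" : S\N
      [2,3] "some" : NP\(S\N)
  [3,5] N\S   <
    [3,4] "river" : S
    [4,5] "often" : (N\S)\S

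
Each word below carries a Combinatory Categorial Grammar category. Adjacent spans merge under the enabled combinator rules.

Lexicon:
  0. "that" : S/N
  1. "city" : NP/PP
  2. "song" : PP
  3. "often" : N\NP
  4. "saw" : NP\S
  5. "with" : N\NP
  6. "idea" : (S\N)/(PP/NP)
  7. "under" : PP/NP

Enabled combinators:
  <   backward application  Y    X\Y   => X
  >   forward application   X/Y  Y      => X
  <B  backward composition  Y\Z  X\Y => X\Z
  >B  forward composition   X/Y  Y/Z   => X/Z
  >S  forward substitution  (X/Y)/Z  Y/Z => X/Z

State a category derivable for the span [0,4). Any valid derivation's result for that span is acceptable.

S

[0,8] S   <
  [0,6] N   <
    [0,4] S   >
      [0,1] "that" : S/N
      [1,4] N   <
        [1,3] NP   >
          [1,2] "city" : NP/PP
          [2,3] "song" : PP
        [3,4] "often" : N\NP
    [4,6] N\S   <B
      [4,5] "saw" : NP\S
      [5,6] "with" : N\NP
  [6,8] S\N   >
    [6,7] "idea" : (S\N)/(PP/NP)
    [7,8] "under" : PP/NP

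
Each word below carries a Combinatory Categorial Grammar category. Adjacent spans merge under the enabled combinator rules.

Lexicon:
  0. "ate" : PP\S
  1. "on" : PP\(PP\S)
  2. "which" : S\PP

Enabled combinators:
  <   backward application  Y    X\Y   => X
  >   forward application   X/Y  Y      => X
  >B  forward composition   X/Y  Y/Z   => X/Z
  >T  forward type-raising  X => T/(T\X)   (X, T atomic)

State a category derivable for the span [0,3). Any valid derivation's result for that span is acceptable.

S

[0,3] S   <
  [0,2] PP   <
    [0,1] "ate" : PP\S
    [1,2] "on" : PP\(PP\S)
  [2,3] "which" : S\PP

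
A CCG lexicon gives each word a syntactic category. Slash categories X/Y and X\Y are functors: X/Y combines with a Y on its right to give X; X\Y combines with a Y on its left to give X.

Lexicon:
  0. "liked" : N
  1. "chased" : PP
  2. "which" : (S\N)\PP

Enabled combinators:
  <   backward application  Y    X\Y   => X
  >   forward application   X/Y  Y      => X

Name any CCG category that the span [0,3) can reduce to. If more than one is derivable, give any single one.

S

[0,3] S   <
  [0,1] "liked" : N
  [1,3] S\N   <
    [1,2] "chased" : PP
    [2,3] "which" : (S\N)\PP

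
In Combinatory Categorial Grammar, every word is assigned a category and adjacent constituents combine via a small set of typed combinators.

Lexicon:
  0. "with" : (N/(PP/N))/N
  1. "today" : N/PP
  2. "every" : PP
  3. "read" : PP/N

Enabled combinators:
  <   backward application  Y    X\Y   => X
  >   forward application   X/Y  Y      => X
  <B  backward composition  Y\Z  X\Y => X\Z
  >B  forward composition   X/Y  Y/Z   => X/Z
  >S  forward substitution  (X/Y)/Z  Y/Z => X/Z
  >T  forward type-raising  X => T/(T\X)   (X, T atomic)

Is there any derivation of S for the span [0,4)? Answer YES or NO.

(N/(PP/N))/N N/PP PP PP/N
CKY chart[0,4] = {N, N/(N\N), NP/(NP\N), PP/(PP\N), S/(S\N)}; S ∉ chart

NO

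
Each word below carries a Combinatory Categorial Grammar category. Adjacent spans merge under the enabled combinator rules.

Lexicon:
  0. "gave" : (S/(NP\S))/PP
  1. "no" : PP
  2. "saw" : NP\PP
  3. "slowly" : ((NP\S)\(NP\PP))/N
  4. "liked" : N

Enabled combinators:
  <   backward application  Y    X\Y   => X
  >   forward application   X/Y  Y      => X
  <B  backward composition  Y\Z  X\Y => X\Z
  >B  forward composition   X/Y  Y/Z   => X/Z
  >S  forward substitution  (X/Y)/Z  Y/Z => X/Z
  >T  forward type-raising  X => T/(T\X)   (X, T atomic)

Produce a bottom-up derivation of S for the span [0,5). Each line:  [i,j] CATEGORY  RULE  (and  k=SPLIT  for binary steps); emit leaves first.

[0,5] S   >
  [0,2] S/(NP\S)   >
    [0,1] "gave" : (S/(NP\S))/PP
    [1,2] "no" : PP
  [2,5] NP\S   <
    [2,3] "saw" : NP\PP
    [3,5] (NP\S)\(NP\PP)   >
      [3,4] "slowly" : ((NP\S)\(NP\PP))/N
      [4,5] "liked" : N

[0,1] (S/(NP\S))/PP  lex  "gave"
[1,2] PP  lex  "no"
[0,2] S/(NP\S)  >  k=1
[2,3] NP\PP  lex  "saw"
[3,4] ((NP\S)\(NP\PP))/N  lex  "slowly"
[4,5] N  lex  "liked"
[3,5] (NP\S)\(NP\PP)  >  k=4
[2,5] NP\S  <  k=3
[0,5] S  >  k=2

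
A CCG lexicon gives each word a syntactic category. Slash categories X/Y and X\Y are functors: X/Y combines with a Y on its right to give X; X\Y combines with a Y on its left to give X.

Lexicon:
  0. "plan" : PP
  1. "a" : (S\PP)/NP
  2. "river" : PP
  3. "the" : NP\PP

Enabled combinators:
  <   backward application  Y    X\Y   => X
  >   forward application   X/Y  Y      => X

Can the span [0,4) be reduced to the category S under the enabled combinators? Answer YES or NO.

YES

[0,4] S   <
  [0,1] "plan" : PP
  [1,4] S\PP   >
    [1,2] "a" : (S\PP)/NP
    [2,4] NP   <
      [2,3] "river" : PP
      [3,4] "the" : NP\PP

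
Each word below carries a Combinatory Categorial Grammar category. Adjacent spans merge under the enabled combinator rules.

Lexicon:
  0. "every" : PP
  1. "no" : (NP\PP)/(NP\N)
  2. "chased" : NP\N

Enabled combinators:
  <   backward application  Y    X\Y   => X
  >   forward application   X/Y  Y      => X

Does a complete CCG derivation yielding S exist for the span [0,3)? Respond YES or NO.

PP (NP\PP)/(NP\N) NP\N
CKY chart[0,3] = {NP}; S ∉ chart

NO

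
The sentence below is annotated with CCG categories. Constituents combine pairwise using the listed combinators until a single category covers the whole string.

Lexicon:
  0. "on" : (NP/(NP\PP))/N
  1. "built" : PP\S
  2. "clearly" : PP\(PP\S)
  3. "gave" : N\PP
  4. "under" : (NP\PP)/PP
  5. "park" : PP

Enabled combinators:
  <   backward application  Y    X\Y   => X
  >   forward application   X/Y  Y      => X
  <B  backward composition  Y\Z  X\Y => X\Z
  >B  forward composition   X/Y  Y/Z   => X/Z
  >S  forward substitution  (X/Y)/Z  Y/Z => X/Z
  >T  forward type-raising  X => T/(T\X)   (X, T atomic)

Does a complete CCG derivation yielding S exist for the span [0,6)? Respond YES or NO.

NO

(NP/(NP\PP))/N PP\S PP\(PP\S) N\PP (NP\PP)/PP PP
CKY chart[0,6] = {N/(N\NP), NP, NP/(NP\NP), NP/(PP\PP), PP/(PP\NP), S/(S\NP)}; S ∉ chart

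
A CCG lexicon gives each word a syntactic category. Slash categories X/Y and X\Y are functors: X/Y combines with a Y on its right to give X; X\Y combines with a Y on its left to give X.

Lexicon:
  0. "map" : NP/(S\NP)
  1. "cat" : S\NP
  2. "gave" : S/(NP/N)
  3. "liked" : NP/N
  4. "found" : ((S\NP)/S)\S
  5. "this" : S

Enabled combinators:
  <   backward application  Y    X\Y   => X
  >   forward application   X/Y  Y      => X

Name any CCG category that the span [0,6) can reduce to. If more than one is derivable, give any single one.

[0,6] S   <
  [0,2] NP   >
    [0,1] "map" : NP/(S\NP)
    [1,2] "cat" : S\NP
  [2,6] S\NP   >
    [2,5] (S\NP)/S   <
      [2,4] S   >
        [2,3] "gave" : S/(NP/N)
        [3,4] "liked" : NP/N
      [4,5] "found" : ((S\NP)/S)\S
    [5,6] "this" : S

S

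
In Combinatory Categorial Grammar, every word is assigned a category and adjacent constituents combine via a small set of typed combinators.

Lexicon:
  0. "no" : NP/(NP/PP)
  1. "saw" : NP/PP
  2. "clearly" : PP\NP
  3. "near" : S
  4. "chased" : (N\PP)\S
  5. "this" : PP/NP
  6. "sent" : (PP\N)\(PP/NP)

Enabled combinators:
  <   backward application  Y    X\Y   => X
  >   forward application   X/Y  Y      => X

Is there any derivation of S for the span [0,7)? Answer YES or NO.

NO

NP/(NP/PP) NP/PP PP\NP S (N\PP)\S PP/NP (PP\N)\(PP/NP)
CKY chart[0,7] = {PP}; S ∉ chart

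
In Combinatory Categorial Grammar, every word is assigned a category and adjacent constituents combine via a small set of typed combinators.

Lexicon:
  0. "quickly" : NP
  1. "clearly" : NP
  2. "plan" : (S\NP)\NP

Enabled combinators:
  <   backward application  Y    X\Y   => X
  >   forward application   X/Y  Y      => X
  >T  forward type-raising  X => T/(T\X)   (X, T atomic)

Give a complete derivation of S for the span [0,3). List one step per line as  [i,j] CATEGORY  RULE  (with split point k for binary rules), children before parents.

[0,3] S   <
  [0,1] "quickly" : NP
  [1,3] S\NP   <
    [1,2] "clearly" : NP
    [2,3] "plan" : (S\NP)\NP

[0,1] NP  lex  "quickly"
[1,2] NP  lex  "clearly"
[2,3] (S\NP)\NP  lex  "plan"
[1,3] S\NP  <  k=2
[0,3] S  <  k=1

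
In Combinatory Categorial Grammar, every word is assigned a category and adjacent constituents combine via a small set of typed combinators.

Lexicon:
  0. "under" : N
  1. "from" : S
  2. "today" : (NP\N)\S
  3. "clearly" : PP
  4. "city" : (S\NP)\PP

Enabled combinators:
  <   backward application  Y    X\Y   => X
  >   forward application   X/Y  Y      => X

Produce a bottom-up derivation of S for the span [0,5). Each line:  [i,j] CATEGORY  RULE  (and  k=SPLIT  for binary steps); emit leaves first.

[0,5] S   <
  [0,3] NP   <
    [0,1] "under" : N
    [1,3] NP\N   <
      [1,2] "from" : S
      [2,3] "today" : (NP\N)\S
  [3,5] S\NP   <
    [3,4] "clearly" : PP
    [4,5] "city" : (S\NP)\PP

[0,1] N  lex  "under"
[1,2] S  lex  "from"
[2,3] (NP\N)\S  lex  "today"
[1,3] NP\N  <  k=2
[0,3] NP  <  k=1
[3,4] PP  lex  "clearly"
[4,5] (S\NP)\PP  lex  "city"
[3,5] S\NP  <  k=4
[0,5] S  <  k=3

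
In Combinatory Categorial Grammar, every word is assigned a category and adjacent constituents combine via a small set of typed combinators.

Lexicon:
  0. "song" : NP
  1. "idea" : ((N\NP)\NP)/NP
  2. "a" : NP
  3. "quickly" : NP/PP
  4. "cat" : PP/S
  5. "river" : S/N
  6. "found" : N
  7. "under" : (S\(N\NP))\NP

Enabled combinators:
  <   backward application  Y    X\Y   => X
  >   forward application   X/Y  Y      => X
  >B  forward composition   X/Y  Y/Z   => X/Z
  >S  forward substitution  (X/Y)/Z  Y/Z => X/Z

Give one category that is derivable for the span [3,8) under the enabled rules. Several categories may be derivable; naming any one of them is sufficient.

[0,8] S   <
  [0,3] N\NP   <
    [0,1] "song" : NP
    [1,3] (N\NP)\NP   >
      [1,2] "idea" : ((N\NP)\NP)/NP
      [2,3] "a" : NP
  [3,8] S\(N\NP)   <
    [3,7] NP   >
      [3,4] "quickly" : NP/PP
      [4,7] PP   >
        [4,5] "cat" : PP/S
        [5,7] S   >
          [5,6] "river" : S/N
          [6,7] "found" : N
    [7,8] "under" : (S\(N\NP))\NP

S\(N\NP)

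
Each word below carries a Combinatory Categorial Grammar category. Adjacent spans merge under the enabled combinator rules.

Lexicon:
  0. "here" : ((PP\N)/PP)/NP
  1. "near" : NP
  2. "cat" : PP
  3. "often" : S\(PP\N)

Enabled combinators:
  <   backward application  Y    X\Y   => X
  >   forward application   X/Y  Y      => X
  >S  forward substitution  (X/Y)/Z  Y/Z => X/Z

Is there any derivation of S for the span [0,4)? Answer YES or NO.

YES

[0,4] S   <
  [0,3] PP\N   >
    [0,2] (PP\N)/PP   >
      [0,1] "here" : ((PP\N)/PP)/NP
      [1,2] "near" : NP
    [2,3] "cat" : PP
  [3,4] "often" : S\(PP\N)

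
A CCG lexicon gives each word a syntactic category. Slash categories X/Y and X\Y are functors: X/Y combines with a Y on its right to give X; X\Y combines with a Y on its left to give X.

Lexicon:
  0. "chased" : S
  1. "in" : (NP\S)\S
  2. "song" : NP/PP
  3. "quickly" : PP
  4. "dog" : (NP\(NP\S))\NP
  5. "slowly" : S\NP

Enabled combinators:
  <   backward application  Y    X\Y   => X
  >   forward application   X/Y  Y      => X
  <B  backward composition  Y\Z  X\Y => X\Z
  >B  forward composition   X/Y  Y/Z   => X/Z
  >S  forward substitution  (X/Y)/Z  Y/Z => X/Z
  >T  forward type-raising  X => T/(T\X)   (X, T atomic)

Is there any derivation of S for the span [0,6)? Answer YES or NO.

[0,6] S   <
  [0,5] NP   <
    [0,2] NP\S   <
      [0,1] "chased" : S
      [1,2] "in" : (NP\S)\S
    [2,5] NP\(NP\S)   <
      [2,4] NP   >
        [2,3] "song" : NP/PP
        [3,4] "quickly" : PP
      [4,5] "dog" : (NP\(NP\S))\NP
  [5,6] "slowly" : S\NP

YES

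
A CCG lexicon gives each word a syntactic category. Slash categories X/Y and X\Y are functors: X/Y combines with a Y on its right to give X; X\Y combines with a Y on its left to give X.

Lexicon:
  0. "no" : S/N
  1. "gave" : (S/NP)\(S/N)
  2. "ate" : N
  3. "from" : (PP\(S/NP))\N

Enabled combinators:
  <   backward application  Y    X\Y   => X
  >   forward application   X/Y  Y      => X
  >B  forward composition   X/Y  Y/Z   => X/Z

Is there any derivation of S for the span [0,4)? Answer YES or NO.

S/N (S/NP)\(S/N) N (PP\(S/NP))\N
CKY chart[0,4] = {PP}; S ∉ chart

NO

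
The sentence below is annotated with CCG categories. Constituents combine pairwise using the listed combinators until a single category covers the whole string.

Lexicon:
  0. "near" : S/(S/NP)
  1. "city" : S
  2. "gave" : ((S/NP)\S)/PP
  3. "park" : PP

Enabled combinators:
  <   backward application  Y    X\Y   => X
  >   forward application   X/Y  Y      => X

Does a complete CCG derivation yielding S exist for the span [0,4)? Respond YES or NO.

YES

[0,4] S   >
  [0,1] "near" : S/(S/NP)
  [1,4] S/NP   <
    [1,2] "city" : S
    [2,4] (S/NP)\S   >
      [2,3] "gave" : ((S/NP)\S)/PP
      [3,4] "park" : PP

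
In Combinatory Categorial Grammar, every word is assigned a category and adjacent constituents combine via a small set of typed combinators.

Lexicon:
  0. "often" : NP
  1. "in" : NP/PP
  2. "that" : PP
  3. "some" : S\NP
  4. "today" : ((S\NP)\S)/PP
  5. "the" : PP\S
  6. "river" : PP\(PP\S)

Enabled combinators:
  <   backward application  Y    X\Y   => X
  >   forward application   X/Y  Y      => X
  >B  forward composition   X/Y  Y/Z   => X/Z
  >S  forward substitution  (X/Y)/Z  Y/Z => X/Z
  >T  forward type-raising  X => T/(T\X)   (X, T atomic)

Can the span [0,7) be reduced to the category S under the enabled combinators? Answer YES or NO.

YES

[0,7] S   >
  [0,1] S/(S\NP)   >T
    [0,1] "often" : NP
  [1,7] S\NP   <
    [1,4] S   <
      [1,3] NP   >
        [1,2] "in" : NP/PP
        [2,3] "that" : PP
      [3,4] "some" : S\NP
    [4,7] (S\NP)\S   >
      [4,5] "today" : ((S\NP)\S)/PP
      [5,7] PP   <
        [5,6] "the" : PP\S
        [6,7] "river" : PP\(PP\S)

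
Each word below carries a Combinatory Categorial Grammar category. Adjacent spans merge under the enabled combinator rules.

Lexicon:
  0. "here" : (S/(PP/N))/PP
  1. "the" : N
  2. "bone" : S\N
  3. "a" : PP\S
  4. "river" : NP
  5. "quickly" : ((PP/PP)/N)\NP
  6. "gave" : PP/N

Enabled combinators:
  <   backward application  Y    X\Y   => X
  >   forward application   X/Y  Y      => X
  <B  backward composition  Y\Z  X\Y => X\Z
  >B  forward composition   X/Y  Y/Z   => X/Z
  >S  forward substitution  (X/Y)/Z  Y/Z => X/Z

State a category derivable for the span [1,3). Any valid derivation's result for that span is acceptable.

S

[0,7] S   >
  [0,4] S/(PP/N)   >
    [0,1] "here" : (S/(PP/N))/PP
    [1,4] PP   <
      [1,3] S   <
        [1,2] "the" : N
        [2,3] "bone" : S\N
      [3,4] "a" : PP\S
  [4,7] PP/N   >S
    [4,6] (PP/PP)/N   <
      [4,5] "river" : NP
      [5,6] "quickly" : ((PP/PP)/N)\NP
    [6,7] "gave" : PP/N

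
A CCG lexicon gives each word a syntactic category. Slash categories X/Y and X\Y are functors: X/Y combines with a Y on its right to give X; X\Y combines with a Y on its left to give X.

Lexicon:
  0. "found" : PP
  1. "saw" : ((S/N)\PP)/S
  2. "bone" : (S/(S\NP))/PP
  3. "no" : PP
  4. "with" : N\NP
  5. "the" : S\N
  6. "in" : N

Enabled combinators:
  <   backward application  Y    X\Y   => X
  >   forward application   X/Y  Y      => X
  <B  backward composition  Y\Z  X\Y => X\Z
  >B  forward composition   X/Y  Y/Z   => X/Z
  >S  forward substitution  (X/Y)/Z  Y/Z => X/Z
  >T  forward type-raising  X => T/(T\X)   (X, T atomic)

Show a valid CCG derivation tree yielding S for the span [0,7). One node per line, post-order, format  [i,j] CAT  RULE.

[0,1] PP  lex  "found"
[1,2] ((S/N)\PP)/S  lex  "saw"
[2,3] (S/(S\NP))/PP  lex  "bone"
[3,4] PP  lex  "no"
[2,4] S/(S\NP)  >  k=3
[4,5] N\NP  lex  "with"
[5,6] S\N  lex  "the"
[4,6] S\NP  <B  k=5
[2,6] S  >  k=4
[1,6] (S/N)\PP  >  k=2
[0,6] S/N  <  k=1
[6,7] N  lex  "in"
[0,7] S  >  k=6

[0,7] S   >
  [0,6] S/N   <
    [0,1] "found" : PP
    [1,6] (S/N)\PP   >
      [1,2] "saw" : ((S/N)\PP)/S
      [2,6] S   >
        [2,4] S/(S\NP)   >
          [2,3] "bone" : (S/(S\NP))/PP
          [3,4] "no" : PP
        [4,6] S\NP   <B
          [4,5] "with" : N\NP
          [5,6] "the" : S\N
  [6,7] "in" : N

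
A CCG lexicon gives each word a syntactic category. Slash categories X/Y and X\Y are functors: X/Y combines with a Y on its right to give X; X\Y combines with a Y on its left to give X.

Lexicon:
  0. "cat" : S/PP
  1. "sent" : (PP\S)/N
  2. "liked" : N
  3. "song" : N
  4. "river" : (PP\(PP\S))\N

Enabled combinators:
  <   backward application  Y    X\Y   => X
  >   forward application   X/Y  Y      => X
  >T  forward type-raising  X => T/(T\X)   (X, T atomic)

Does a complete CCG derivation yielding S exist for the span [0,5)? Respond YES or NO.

YES

[0,5] S   >
  [0,1] "cat" : S/PP
  [1,5] PP   <
    [1,3] PP\S   >
      [1,2] "sent" : (PP\S)/N
      [2,3] "liked" : N
    [3,5] PP\(PP\S)   <
      [3,4] "song" : N
      [4,5] "river" : (PP\(PP\S))\N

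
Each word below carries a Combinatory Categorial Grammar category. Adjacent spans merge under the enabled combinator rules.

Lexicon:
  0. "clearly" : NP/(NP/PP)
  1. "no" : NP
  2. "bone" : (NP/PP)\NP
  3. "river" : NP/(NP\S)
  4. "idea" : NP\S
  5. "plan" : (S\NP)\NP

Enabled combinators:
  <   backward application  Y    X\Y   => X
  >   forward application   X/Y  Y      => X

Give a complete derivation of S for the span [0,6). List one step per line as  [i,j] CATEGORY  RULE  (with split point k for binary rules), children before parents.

[0,6] S   <
  [0,3] NP   >
    [0,1] "clearly" : NP/(NP/PP)
    [1,3] NP/PP   <
      [1,2] "no" : NP
      [2,3] "bone" : (NP/PP)\NP
  [3,6] S\NP   <
    [3,5] NP   >
      [3,4] "river" : NP/(NP\S)
      [4,5] "idea" : NP\S
    [5,6] "plan" : (S\NP)\NP

[0,1] NP/(NP/PP)  lex  "clearly"
[1,2] NP  lex  "no"
[2,3] (NP/PP)\NP  lex  "bone"
[1,3] NP/PP  <  k=2
[0,3] NP  >  k=1
[3,4] NP/(NP\S)  lex  "river"
[4,5] NP\S  lex  "idea"
[3,5] NP  >  k=4
[5,6] (S\NP)\NP  lex  "plan"
[3,6] S\NP  <  k=5
[0,6] S  <  k=3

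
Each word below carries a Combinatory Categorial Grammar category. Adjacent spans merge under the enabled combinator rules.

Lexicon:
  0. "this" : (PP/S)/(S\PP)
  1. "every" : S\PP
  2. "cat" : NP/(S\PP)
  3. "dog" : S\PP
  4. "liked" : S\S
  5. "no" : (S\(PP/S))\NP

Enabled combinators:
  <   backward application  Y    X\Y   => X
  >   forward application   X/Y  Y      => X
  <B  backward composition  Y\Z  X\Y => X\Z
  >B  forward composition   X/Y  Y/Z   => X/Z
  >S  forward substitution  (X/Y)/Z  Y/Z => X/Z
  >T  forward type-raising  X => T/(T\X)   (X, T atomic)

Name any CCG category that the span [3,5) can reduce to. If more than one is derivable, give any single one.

[0,6] S   <
  [0,2] PP/S   >
    [0,1] "this" : (PP/S)/(S\PP)
    [1,2] "every" : S\PP
  [2,6] S\(PP/S)   <
    [2,5] NP   >
      [2,3] "cat" : NP/(S\PP)
      [3,5] S\PP   <B
        [3,4] "dog" : S\PP
        [4,5] "liked" : S\S
    [5,6] "no" : (S\(PP/S))\NP

S\PP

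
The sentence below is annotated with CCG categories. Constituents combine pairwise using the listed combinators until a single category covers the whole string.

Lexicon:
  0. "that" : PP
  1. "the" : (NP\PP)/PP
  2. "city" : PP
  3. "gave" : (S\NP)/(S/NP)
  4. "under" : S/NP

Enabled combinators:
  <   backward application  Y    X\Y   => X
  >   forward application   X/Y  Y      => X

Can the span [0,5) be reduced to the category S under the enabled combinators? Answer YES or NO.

YES

[0,5] S   <
  [0,3] NP   <
    [0,1] "that" : PP
    [1,3] NP\PP   >
      [1,2] "the" : (NP\PP)/PP
      [2,3] "city" : PP
  [3,5] S\NP   >
    [3,4] "gave" : (S\NP)/(S/NP)
    [4,5] "under" : S/NP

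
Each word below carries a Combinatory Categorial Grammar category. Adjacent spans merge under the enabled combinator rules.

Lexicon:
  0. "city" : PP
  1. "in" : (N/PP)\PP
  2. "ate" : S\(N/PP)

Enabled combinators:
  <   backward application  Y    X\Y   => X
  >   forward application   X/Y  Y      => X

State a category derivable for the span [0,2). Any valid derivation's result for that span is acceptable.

N/PP

[0,3] S   <
  [0,2] N/PP   <
    [0,1] "city" : PP
    [1,2] "in" : (N/PP)\PP
  [2,3] "ate" : S\(N/PP)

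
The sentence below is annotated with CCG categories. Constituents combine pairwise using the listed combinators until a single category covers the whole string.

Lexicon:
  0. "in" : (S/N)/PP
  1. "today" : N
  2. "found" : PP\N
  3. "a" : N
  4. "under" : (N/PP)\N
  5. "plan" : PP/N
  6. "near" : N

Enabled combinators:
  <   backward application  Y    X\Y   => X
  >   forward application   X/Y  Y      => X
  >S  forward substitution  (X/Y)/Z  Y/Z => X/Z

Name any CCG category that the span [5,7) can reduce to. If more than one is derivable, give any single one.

[0,7] S   >
  [0,3] S/N   >
    [0,1] "in" : (S/N)/PP
    [1,3] PP   <
      [1,2] "today" : N
      [2,3] "found" : PP\N
  [3,7] N   >
    [3,5] N/PP   <
      [3,4] "a" : N
      [4,5] "under" : (N/PP)\N
    [5,7] PP   >
      [5,6] "plan" : PP/N
      [6,7] "near" : N

PP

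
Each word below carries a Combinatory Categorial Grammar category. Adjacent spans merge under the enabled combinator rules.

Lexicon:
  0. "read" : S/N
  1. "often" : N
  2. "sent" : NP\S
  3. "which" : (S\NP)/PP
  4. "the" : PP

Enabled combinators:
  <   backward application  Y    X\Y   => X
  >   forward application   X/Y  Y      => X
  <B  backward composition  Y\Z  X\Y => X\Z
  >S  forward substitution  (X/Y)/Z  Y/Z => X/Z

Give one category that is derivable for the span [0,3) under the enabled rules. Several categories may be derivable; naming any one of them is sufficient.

NP

[0,5] S   <
  [0,3] NP   <
    [0,2] S   >
      [0,1] "read" : S/N
      [1,2] "often" : N
    [2,3] "sent" : NP\S
  [3,5] S\NP   >
    [3,4] "which" : (S\NP)/PP
    [4,5] "the" : PP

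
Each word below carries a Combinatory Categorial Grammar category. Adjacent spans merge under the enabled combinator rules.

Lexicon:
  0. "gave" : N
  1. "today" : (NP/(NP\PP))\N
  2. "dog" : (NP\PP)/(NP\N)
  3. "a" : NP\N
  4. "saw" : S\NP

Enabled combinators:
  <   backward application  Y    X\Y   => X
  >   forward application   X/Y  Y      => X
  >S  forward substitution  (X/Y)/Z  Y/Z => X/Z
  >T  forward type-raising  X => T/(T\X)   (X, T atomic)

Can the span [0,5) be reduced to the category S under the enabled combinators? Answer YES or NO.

[0,5] S   <
  [0,4] NP   >
    [0,2] NP/(NP\PP)   <
      [0,1] "gave" : N
      [1,2] "today" : (NP/(NP\PP))\N
    [2,4] NP\PP   >
      [2,3] "dog" : (NP\PP)/(NP\N)
      [3,4] "a" : NP\N
  [4,5] "saw" : S\NP

YES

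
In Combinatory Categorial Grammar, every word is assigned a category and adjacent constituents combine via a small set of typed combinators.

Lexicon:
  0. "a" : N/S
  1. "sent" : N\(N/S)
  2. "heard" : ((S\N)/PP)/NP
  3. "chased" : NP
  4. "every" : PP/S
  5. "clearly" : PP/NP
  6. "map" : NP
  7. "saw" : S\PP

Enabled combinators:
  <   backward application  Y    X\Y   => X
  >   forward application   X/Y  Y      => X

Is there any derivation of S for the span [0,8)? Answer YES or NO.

YES

[0,8] S   <
  [0,2] N   <
    [0,1] "a" : N/S
    [1,2] "sent" : N\(N/S)
  [2,8] S\N   >
    [2,4] (S\N)/PP   >
      [2,3] "heard" : ((S\N)/PP)/NP
      [3,4] "chased" : NP
    [4,8] PP   >
      [4,5] "every" : PP/S
      [5,8] S   <
        [5,7] PP   >
          [5,6] "clearly" : PP/NP
          [6,7] "map" : NP
        [7,8] "saw" : S\PP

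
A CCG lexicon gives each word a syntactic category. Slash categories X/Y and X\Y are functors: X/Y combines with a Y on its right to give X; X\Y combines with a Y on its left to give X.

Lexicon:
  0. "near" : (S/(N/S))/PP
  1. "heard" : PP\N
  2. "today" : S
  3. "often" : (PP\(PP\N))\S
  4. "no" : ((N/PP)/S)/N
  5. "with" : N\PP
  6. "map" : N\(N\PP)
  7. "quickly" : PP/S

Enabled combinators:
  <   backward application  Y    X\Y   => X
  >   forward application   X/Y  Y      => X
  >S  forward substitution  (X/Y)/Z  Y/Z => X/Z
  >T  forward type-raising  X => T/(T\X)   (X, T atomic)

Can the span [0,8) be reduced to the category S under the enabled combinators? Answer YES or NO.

[0,8] S   >
  [0,4] S/(N/S)   >
    [0,1] "near" : (S/(N/S))/PP
    [1,4] PP   <
      [1,2] "heard" : PP\N
      [2,4] PP\(PP\N)   <
        [2,3] "today" : S
        [3,4] "often" : (PP\(PP\N))\S
  [4,8] N/S   >S
    [4,7] (N/PP)/S   >
      [4,5] "no" : ((N/PP)/S)/N
      [5,7] N   <
        [5,6] "with" : N\PP
        [6,7] "map" : N\(N\PP)
    [7,8] "quickly" : PP/S

YES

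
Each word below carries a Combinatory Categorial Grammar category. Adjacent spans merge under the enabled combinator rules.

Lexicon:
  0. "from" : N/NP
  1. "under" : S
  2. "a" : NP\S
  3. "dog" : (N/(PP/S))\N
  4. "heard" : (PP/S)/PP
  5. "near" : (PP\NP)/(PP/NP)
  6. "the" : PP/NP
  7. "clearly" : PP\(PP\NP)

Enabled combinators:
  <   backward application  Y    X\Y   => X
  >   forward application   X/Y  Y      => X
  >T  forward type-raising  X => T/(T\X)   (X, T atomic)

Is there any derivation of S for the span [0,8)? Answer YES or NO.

NO

N/NP S NP\S (N/(PP/S))\N (PP/S)/PP (PP\NP)/(PP/NP) PP/NP PP\(PP\NP)
CKY chart[0,8] = {N, N/(N\N), NP/(NP\N), PP/(PP\N), S/(S\N)}; S ∉ chart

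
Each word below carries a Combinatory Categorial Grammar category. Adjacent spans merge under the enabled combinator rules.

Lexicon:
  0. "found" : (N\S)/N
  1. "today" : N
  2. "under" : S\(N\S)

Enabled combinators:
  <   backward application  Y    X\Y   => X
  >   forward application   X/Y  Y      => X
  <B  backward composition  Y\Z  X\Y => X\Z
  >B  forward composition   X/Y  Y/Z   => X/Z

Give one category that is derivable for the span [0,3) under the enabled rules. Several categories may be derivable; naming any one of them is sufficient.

[0,3] S   <
  [0,2] N\S   >
    [0,1] "found" : (N\S)/N
    [1,2] "today" : N
  [2,3] "under" : S\(N\S)

S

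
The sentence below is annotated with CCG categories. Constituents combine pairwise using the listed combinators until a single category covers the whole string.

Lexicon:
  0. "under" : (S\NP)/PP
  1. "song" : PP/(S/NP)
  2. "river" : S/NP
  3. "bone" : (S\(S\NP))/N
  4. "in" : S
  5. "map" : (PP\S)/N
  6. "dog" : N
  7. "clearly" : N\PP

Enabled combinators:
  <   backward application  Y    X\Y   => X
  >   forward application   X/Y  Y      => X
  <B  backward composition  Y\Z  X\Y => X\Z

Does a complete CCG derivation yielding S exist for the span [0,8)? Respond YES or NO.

YES

[0,8] S   <
  [0,3] S\NP   >
    [0,1] "under" : (S\NP)/PP
    [1,3] PP   >
      [1,2] "song" : PP/(S/NP)
      [2,3] "river" : S/NP
  [3,8] S\(S\NP)   >
    [3,4] "bone" : (S\(S\NP))/N
    [4,8] N   <
      [4,7] PP   <
        [4,5] "in" : S
        [5,7] PP\S   >
          [5,6] "map" : (PP\S)/N
          [6,7] "dog" : N
      [7,8] "clearly" : N\PP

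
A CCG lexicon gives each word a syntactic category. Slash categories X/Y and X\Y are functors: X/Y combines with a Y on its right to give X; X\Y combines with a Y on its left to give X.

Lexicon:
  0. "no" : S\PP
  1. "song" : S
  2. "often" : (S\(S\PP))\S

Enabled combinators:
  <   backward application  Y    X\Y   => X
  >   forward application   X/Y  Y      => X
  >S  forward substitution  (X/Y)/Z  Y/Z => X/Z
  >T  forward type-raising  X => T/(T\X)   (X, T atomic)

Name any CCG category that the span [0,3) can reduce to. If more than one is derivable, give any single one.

[0,3] S   <
  [0,1] "no" : S\PP
  [1,3] S\(S\PP)   <
    [1,2] "song" : S
    [2,3] "often" : (S\(S\PP))\S

S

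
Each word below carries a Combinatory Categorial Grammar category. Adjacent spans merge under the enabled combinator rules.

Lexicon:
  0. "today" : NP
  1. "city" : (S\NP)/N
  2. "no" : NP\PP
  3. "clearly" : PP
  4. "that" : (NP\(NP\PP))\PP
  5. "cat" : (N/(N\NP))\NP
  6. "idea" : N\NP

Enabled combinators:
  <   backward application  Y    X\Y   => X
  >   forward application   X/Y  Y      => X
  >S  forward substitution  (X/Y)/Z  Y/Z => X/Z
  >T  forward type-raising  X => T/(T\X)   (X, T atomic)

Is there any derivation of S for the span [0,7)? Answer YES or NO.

YES

[0,7] S   <
  [0,1] "today" : NP
  [1,7] S\NP   >
    [1,2] "city" : (S\NP)/N
    [2,7] N   >
      [2,6] N/(N\NP)   <
        [2,5] NP   <
          [2,3] "no" : NP\PP
          [3,5] NP\(NP\PP)   <
            [3,4] "clearly" : PP
            [4,5] "that" : (NP\(NP\PP))\PP
        [5,6] "cat" : (N/(N\NP))\NP
      [6,7] "idea" : N\NP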